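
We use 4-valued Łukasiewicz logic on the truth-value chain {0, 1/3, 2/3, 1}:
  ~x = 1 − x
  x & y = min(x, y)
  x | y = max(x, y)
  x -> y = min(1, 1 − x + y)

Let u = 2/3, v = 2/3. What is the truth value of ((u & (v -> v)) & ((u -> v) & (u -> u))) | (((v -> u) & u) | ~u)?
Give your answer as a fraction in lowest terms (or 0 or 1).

2/3

v -> v = 2/3 -> 2/3 = 1
u & (v -> v) = 2/3 & 1 = 2/3
u -> v = 2/3 -> 2/3 = 1
u -> u = 2/3 -> 2/3 = 1
(u -> v) & (u -> u) = 1 & 1 = 1
(u & (v -> v)) & ((u -> v) & (u -> u)) = 2/3 & 1 = 2/3
v -> u = 2/3 -> 2/3 = 1
(v -> u) & u = 1 & 2/3 = 2/3
~u = ~2/3 = 1/3
((v -> u) & u) | ~u = 2/3 | 1/3 = 2/3
((u & (v -> v)) & ((u -> v) & (u -> u))) | (((v -> u) & u) | ~u) = 2/3 | 2/3 = 2/3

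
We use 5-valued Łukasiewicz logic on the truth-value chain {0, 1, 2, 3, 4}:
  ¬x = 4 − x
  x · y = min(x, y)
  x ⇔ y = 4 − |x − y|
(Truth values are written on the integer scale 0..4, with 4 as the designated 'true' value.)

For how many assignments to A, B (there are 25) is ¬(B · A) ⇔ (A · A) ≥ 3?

9

value 4: 5 assignments (counts)
value 3: 4 assignments (counts)
value 2: 8 assignments
value 1: 2 assignments
value 0: 6 assignments
So 9 of the 25 assignments meet the threshold.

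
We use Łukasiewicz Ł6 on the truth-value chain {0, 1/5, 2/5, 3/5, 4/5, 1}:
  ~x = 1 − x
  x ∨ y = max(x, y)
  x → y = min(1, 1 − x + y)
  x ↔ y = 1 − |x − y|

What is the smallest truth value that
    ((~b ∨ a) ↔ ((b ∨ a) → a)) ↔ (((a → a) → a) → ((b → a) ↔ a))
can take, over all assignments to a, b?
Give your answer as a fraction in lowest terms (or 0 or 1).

3/5

Take a = 2/5, b = 2/5:
~b = ~2/5 = 3/5
~b ∨ a = 3/5 ∨ 2/5 = 3/5
b ∨ a = 2/5 ∨ 2/5 = 2/5
(b ∨ a) → a = 2/5 → 2/5 = 1
(~b ∨ a) ↔ ((b ∨ a) → a) = 3/5 ↔ 1 = 3/5
a → a = 2/5 → 2/5 = 1
(a → a) → a = 1 → 2/5 = 2/5
b → a = 2/5 → 2/5 = 1
(b → a) ↔ a = 1 ↔ 2/5 = 2/5
((a → a) → a) → ((b → a) ↔ a) = 2/5 → 2/5 = 1
((~b ∨ a) ↔ ((b ∨ a) → a)) ↔ (((a → a) → a) → ((b → a) ↔ a)) = 3/5 ↔ 1 = 3/5
No assignment yields a value below 3/5, so this is the minimum.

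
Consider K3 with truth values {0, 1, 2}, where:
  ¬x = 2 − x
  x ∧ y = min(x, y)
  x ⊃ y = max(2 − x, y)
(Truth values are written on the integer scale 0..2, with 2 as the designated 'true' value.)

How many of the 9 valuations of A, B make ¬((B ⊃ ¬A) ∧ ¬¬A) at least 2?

4

A = 0, B = 0 ↦ 2  ≥
A = 0, B = 1 ↦ 2  ≥
A = 0, B = 2 ↦ 2  ≥
A = 1, B = 0 ↦ 1  <
A = 1, B = 1 ↦ 1  <
A = 1, B = 2 ↦ 1  <
A = 2, B = 0 ↦ 0  <
A = 2, B = 1 ↦ 1  <
A = 2, B = 2 ↦ 2  ≥
So 4 of the 9 assignments meet the threshold.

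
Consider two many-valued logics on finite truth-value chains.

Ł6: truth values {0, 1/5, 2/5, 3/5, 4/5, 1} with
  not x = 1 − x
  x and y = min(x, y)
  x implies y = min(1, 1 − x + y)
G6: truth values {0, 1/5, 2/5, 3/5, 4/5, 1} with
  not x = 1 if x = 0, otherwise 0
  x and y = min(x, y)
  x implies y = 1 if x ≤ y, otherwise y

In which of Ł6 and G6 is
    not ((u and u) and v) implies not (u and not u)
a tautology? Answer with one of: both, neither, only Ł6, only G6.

only G6

In Ł6: at u = 1/5, v = 0 the value is 4/5 — not a tautology.
In G6: every assignment gives 1 — tautology.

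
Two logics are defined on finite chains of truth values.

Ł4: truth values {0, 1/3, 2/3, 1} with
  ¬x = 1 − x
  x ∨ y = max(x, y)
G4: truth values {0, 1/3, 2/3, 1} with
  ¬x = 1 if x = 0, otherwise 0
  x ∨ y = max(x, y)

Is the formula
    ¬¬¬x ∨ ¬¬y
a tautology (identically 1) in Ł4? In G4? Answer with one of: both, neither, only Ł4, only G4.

neither

In Ł4: at x = 1/3, y = 0 the value is 2/3 — not a tautology.
In G4: at x = 1/3, y = 0 the value is 0 — not a tautology.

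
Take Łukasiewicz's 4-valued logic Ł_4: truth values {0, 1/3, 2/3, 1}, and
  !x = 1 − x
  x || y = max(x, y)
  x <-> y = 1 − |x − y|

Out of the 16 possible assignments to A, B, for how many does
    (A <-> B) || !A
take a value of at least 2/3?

13

A = 0, B = 0 ↦ 1  ≥
A = 0, B = 1/3 ↦ 1  ≥
A = 0, B = 2/3 ↦ 1  ≥
A = 0, B = 1 ↦ 1  ≥
A = 1/3, B = 0 ↦ 2/3  ≥
A = 1/3, B = 1/3 ↦ 1  ≥
A = 1/3, B = 2/3 ↦ 2/3  ≥
A = 1/3, B = 1 ↦ 2/3  ≥
A = 2/3, B = 0 ↦ 1/3  <
A = 2/3, B = 1/3 ↦ 2/3  ≥
A = 2/3, B = 2/3 ↦ 1  ≥
A = 2/3, B = 1 ↦ 2/3  ≥
A = 1, B = 0 ↦ 0  <
A = 1, B = 1/3 ↦ 1/3  <
A = 1, B = 2/3 ↦ 2/3  ≥
A = 1, B = 1 ↦ 1  ≥
So 13 of the 16 assignments meet the threshold.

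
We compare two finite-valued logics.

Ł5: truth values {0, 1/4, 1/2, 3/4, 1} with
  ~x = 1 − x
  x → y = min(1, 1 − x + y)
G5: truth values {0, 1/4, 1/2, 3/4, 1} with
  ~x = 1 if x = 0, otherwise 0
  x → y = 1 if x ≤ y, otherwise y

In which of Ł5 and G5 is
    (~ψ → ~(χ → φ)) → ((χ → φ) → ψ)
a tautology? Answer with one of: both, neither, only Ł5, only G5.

only Ł5

In Ł5: every assignment gives 1 — tautology.
In G5: at φ = 0, ψ = 1/4, χ = 0 the value is 1/4 — not a tautology.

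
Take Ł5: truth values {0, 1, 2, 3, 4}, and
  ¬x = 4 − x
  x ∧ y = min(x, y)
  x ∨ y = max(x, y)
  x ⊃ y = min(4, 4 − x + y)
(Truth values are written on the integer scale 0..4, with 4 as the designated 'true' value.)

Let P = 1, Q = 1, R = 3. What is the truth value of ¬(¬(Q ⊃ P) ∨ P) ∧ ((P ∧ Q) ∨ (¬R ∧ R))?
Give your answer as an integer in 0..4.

Q ⊃ P = 1 ⊃ 1 = 4
¬(Q ⊃ P) = ¬4 = 0
¬(Q ⊃ P) ∨ P = 0 ∨ 1 = 1
¬(¬(Q ⊃ P) ∨ P) = ¬1 = 3
P ∧ Q = 1 ∧ 1 = 1
¬R = ¬3 = 1
¬R ∧ R = 1 ∧ 3 = 1
(P ∧ Q) ∨ (¬R ∧ R) = 1 ∨ 1 = 1
¬(¬(Q ⊃ P) ∨ P) ∧ ((P ∧ Q) ∨ (¬R ∧ R)) = 3 ∧ 1 = 1

1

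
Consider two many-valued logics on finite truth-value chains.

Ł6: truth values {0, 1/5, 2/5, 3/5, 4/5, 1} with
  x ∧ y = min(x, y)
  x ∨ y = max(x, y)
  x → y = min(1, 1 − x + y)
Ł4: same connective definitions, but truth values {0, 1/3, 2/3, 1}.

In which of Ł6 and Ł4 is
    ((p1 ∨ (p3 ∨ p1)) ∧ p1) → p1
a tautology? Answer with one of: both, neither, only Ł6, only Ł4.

both

In Ł6: every assignment gives 1 — tautology.
In Ł4: every assignment gives 1 — tautology.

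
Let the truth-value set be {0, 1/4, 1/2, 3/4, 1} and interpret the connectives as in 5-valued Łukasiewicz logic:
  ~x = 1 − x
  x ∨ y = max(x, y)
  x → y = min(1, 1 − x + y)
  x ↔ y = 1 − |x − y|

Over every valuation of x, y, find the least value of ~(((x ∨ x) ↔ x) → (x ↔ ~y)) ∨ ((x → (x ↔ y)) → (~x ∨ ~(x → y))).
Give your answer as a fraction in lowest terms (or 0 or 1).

Take x = 3/4, y = 1/2:
x ∨ x = 3/4 ∨ 3/4 = 3/4
(x ∨ x) ↔ x = 3/4 ↔ 3/4 = 1
~y = ~1/2 = 1/2
x ↔ ~y = 3/4 ↔ 1/2 = 3/4
((x ∨ x) ↔ x) → (x ↔ ~y) = 1 → 3/4 = 3/4
~(((x ∨ x) ↔ x) → (x ↔ ~y)) = ~3/4 = 1/4
x ↔ y = 3/4 ↔ 1/2 = 3/4
x → (x ↔ y) = 3/4 → 3/4 = 1
~x = ~3/4 = 1/4
x → y = 3/4 → 1/2 = 3/4
~(x → y) = ~3/4 = 1/4
~x ∨ ~(x → y) = 1/4 ∨ 1/4 = 1/4
(x → (x ↔ y)) → (~x ∨ ~(x → y)) = 1 → 1/4 = 1/4
~(((x ∨ x) ↔ x) → (x ↔ ~y)) ∨ ((x → (x ↔ y)) → (~x ∨ ~(x → y))) = 1/4 ∨ 1/4 = 1/4
No assignment yields a value below 1/4, so this is the minimum.

1/4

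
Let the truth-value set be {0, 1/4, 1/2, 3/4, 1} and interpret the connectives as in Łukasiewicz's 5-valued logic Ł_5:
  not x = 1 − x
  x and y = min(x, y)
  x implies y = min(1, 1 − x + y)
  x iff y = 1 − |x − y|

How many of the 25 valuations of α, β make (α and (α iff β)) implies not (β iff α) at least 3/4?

19

value 1: 16 assignments (counts)
value 3/4: 3 assignments (counts)
value 1/2: 4 assignments
value 1/4: 1 assignment
value 0: 1 assignment
So 19 of the 25 assignments meet the threshold.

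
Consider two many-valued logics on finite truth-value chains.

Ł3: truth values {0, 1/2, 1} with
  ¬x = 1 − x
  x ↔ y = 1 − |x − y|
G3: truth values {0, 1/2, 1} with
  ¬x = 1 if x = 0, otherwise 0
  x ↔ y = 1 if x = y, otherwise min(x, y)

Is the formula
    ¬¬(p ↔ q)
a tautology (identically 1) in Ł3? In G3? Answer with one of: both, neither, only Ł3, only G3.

neither

In Ł3: at p = 0, q = 1/2 the value is 1/2 — not a tautology.
In G3: at p = 0, q = 1/2 the value is 0 — not a tautology.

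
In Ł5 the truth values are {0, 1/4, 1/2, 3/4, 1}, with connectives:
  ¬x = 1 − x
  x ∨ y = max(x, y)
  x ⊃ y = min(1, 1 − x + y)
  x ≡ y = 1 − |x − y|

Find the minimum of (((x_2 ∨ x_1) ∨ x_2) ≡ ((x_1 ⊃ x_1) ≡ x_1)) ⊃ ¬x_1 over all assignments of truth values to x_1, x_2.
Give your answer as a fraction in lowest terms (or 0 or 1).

0

Take x_1 = 1, x_2 = 0:
x_2 ∨ x_1 = 0 ∨ 1 = 1
(x_2 ∨ x_1) ∨ x_2 = 1 ∨ 0 = 1
x_1 ⊃ x_1 = 1 ⊃ 1 = 1
(x_1 ⊃ x_1) ≡ x_1 = 1 ≡ 1 = 1
((x_2 ∨ x_1) ∨ x_2) ≡ ((x_1 ⊃ x_1) ≡ x_1) = 1 ≡ 1 = 1
¬x_1 = ¬1 = 0
(((x_2 ∨ x_1) ∨ x_2) ≡ ((x_1 ⊃ x_1) ≡ x_1)) ⊃ ¬x_1 = 1 ⊃ 0 = 0
No assignment yields a value below 0, so this is the minimum.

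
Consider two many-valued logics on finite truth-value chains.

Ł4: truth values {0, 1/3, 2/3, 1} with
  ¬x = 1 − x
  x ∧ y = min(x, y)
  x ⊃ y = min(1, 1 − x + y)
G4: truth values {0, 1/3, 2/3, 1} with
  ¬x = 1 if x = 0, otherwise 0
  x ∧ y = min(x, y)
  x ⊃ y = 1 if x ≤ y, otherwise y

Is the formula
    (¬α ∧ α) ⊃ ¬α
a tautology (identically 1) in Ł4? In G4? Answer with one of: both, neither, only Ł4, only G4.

In Ł4: every assignment gives 1 — tautology.
In G4: every assignment gives 1 — tautology.

both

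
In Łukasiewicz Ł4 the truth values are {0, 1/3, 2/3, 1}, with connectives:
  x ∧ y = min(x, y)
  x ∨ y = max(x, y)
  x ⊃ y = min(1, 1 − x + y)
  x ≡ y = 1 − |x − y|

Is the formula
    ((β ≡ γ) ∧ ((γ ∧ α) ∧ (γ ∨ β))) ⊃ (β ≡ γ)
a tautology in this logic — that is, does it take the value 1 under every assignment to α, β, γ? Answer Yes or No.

Yes

At α = 2/3, β = 0, γ = 1/3, for instance:
β ≡ γ = 0 ≡ 1/3 = 2/3
γ ∧ α = 1/3 ∧ 2/3 = 1/3
γ ∨ β = 1/3 ∨ 0 = 1/3
(γ ∧ α) ∧ (γ ∨ β) = 1/3 ∧ 1/3 = 1/3
(β ≡ γ) ∧ ((γ ∧ α) ∧ (γ ∨ β)) = 2/3 ∧ 1/3 = 1/3
((β ≡ γ) ∧ ((γ ∧ α) ∧ (γ ∨ β))) ⊃ (β ≡ γ) = 1/3 ⊃ 2/3 = 1
and checking the remaining 63 assignments likewise gives ≥ 1 in every case.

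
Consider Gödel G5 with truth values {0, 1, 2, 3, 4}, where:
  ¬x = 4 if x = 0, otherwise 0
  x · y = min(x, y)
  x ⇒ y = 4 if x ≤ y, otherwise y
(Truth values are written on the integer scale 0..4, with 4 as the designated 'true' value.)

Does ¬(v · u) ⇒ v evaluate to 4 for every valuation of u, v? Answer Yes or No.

Counterexample: take u = 0, v = 0.
v · u = 0 · 0 = 0
¬(v · u) = ¬0 = 4
¬(v · u) ⇒ v = 4 ⇒ 0 = 0
This gives 0 ≠ 4.

No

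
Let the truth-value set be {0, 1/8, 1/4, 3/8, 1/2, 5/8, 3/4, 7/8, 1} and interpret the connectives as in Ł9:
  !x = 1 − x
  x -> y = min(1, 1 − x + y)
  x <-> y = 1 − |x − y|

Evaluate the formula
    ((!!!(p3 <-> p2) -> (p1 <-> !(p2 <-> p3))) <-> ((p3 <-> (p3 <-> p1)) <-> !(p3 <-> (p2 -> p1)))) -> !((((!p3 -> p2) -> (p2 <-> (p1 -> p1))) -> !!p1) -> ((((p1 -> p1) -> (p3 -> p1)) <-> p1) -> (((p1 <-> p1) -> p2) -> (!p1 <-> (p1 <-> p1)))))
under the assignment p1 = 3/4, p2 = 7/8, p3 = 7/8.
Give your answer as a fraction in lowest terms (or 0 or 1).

1

p3 <-> p2 = 7/8 <-> 7/8 = 1
!(p3 <-> p2) = !1 = 0
!!(p3 <-> p2) = !0 = 1
!!!(p3 <-> p2) = !1 = 0
p2 <-> p3 = 7/8 <-> 7/8 = 1
!(p2 <-> p3) = !1 = 0
p1 <-> !(p2 <-> p3) = 3/4 <-> 0 = 1/4
!!!(p3 <-> p2) -> (p1 <-> !(p2 <-> p3)) = 0 -> 1/4 = 1
p3 <-> p1 = 7/8 <-> 3/4 = 7/8
p3 <-> (p3 <-> p1) = 7/8 <-> 7/8 = 1
p2 -> p1 = 7/8 -> 3/4 = 7/8
p3 <-> (p2 -> p1) = 7/8 <-> 7/8 = 1
!(p3 <-> (p2 -> p1)) = !1 = 0
(p3 <-> (p3 <-> p1)) <-> !(p3 <-> (p2 -> p1)) = 1 <-> 0 = 0
(!!!(p3 <-> p2) -> (p1 <-> !(p2 <-> p3))) <-> ((p3 <-> (p3 <-> p1)) <-> !(p3 <-> (p2 -> p1))) = 1 <-> 0 = 0
!p3 = !7/8 = 1/8
!p3 -> p2 = 1/8 -> 7/8 = 1
p1 -> p1 = 3/4 -> 3/4 = 1
p2 <-> (p1 -> p1) = 7/8 <-> 1 = 7/8
(!p3 -> p2) -> (p2 <-> (p1 -> p1)) = 1 -> 7/8 = 7/8
!p1 = !3/4 = 1/4
!!p1 = !1/4 = 3/4
((!p3 -> p2) -> (p2 <-> (p1 -> p1))) -> !!p1 = 7/8 -> 3/4 = 7/8
p1 -> p1 = 3/4 -> 3/4 = 1
p3 -> p1 = 7/8 -> 3/4 = 7/8
(p1 -> p1) -> (p3 -> p1) = 1 -> 7/8 = 7/8
((p1 -> p1) -> (p3 -> p1)) <-> p1 = 7/8 <-> 3/4 = 7/8
p1 <-> p1 = 3/4 <-> 3/4 = 1
(p1 <-> p1) -> p2 = 1 -> 7/8 = 7/8
!p1 = !3/4 = 1/4
p1 <-> p1 = 3/4 <-> 3/4 = 1
!p1 <-> (p1 <-> p1) = 1/4 <-> 1 = 1/4
((p1 <-> p1) -> p2) -> (!p1 <-> (p1 <-> p1)) = 7/8 -> 1/4 = 3/8
(((p1 -> p1) -> (p3 -> p1)) <-> p1) -> (((p1 <-> p1) -> p2) -> (!p1 <-> (p1 <-> p1))) = 7/8 -> 3/8 = 1/2
(((!p3 -> p2) -> (p2 <-> (p1 -> p1))) -> !!p1) -> ((((p1 -> p1) -> (p3 -> p1)) <-> p1) -> (((p1 <-> p1) -> p2) -> (!p1 <-> (p1 <-> p1)))) = 7/8 -> 1/2 = 5/8
!((((!p3 -> p2) -> (p2 <-> (p1 -> p1))) -> !!p1) -> ((((p1 -> p1) -> (p3 -> p1)) <-> p1) -> (((p1 <-> p1) -> p2) -> (!p1 <-> (p1 <-> p1))))) = !5/8 = 3/8
((!!!(p3 <-> p2) -> (p1 <-> !(p2 <-> p3))) <-> ((p3 <-> (p3 <-> p1)) <-> !(p3 <-> (p2 -> p1)))) -> !((((!p3 -> p2) -> (p2 <-> (p1 -> p1))) -> !!p1) -> ((((p1 -> p1) -> (p3 -> p1)) <-> p1) -> (((p1 <-> p1) -> p2) -> (!p1 <-> (p1 <-> p1))))) = 0 -> 3/8 = 1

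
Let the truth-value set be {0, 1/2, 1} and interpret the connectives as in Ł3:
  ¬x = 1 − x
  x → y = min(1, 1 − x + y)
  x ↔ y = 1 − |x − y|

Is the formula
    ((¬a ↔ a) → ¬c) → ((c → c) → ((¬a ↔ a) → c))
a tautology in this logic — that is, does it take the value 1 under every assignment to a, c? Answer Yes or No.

No

Counterexample: take a = 1/2, c = 0.
¬a = ¬1/2 = 1/2
¬a ↔ a = 1/2 ↔ 1/2 = 1
¬c = ¬0 = 1
(¬a ↔ a) → ¬c = 1 → 1 = 1
c → c = 0 → 0 = 1
¬a = ¬1/2 = 1/2
¬a ↔ a = 1/2 ↔ 1/2 = 1
(¬a ↔ a) → c = 1 → 0 = 0
(c → c) → ((¬a ↔ a) → c) = 1 → 0 = 0
((¬a ↔ a) → ¬c) → ((c → c) → ((¬a ↔ a) → c)) = 1 → 0 = 0
This gives 0 ≠ 1.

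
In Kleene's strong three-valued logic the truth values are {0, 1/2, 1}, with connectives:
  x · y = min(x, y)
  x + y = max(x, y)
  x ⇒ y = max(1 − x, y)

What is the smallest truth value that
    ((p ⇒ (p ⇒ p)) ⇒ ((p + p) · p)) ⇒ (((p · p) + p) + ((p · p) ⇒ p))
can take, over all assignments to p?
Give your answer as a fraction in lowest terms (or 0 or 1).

1/2

Take p = 1/2:
p ⇒ p = 1/2 ⇒ 1/2 = 1/2
p ⇒ (p ⇒ p) = 1/2 ⇒ 1/2 = 1/2
p + p = 1/2 + 1/2 = 1/2
(p + p) · p = 1/2 · 1/2 = 1/2
(p ⇒ (p ⇒ p)) ⇒ ((p + p) · p) = 1/2 ⇒ 1/2 = 1/2
p · p = 1/2 · 1/2 = 1/2
(p · p) + p = 1/2 + 1/2 = 1/2
p · p = 1/2 · 1/2 = 1/2
(p · p) ⇒ p = 1/2 ⇒ 1/2 = 1/2
((p · p) + p) + ((p · p) ⇒ p) = 1/2 + 1/2 = 1/2
((p ⇒ (p ⇒ p)) ⇒ ((p + p) · p)) ⇒ (((p · p) + p) + ((p · p) ⇒ p)) = 1/2 ⇒ 1/2 = 1/2
No assignment yields a value below 1/2, so this is the minimum.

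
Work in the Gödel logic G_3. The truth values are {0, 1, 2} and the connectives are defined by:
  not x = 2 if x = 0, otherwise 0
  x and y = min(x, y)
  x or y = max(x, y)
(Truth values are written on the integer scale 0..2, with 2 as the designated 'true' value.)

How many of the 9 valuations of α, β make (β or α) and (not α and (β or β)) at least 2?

α = 0, β = 0 ↦ 0  <
α = 0, β = 1 ↦ 1  <
α = 0, β = 2 ↦ 2  ≥
α = 1, β = 0 ↦ 0  <
α = 1, β = 1 ↦ 0  <
α = 1, β = 2 ↦ 0  <
α = 2, β = 0 ↦ 0  <
α = 2, β = 1 ↦ 0  <
α = 2, β = 2 ↦ 0  <
So 1 of the 9 assignments meets the threshold.

1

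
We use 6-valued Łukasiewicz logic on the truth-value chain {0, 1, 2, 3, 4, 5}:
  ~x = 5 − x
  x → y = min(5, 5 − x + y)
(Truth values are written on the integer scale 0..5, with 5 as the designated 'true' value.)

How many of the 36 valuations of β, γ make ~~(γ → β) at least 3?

value 5: 21 assignments (counts)
value 4: 5 assignments (counts)
value 3: 4 assignments (counts)
value 2: 3 assignments
value 1: 2 assignments
value 0: 1 assignment
So 30 of the 36 assignments meet the threshold.

30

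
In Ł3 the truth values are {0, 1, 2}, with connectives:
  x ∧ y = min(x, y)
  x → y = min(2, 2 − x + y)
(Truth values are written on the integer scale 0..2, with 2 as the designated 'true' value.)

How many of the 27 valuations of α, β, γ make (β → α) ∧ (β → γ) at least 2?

value 2: 14 assignments (counts)
value 1: 8 assignments
value 0: 5 assignments
So 14 of the 27 assignments meet the threshold.

14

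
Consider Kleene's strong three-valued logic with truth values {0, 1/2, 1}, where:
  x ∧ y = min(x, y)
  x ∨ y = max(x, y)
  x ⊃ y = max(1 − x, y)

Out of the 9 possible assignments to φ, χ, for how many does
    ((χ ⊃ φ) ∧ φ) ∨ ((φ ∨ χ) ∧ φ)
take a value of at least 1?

φ = 0, χ = 0 ↦ 0  <
φ = 0, χ = 1/2 ↦ 0  <
φ = 0, χ = 1 ↦ 0  <
φ = 1/2, χ = 0 ↦ 1/2  <
φ = 1/2, χ = 1/2 ↦ 1/2  <
φ = 1/2, χ = 1 ↦ 1/2  <
φ = 1, χ = 0 ↦ 1  ≥
φ = 1, χ = 1/2 ↦ 1  ≥
φ = 1, χ = 1 ↦ 1  ≥
So 3 of the 9 assignments meet the threshold.

3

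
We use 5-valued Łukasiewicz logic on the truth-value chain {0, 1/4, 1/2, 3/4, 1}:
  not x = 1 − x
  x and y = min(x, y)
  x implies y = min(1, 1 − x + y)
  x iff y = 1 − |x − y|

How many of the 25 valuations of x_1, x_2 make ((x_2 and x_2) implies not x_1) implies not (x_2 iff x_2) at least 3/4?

value 1: 1 assignment (counts)
value 3/4: 2 assignments (counts)
value 1/2: 3 assignments
value 1/4: 4 assignments
value 0: 15 assignments
So 3 of the 25 assignments meet the threshold.

3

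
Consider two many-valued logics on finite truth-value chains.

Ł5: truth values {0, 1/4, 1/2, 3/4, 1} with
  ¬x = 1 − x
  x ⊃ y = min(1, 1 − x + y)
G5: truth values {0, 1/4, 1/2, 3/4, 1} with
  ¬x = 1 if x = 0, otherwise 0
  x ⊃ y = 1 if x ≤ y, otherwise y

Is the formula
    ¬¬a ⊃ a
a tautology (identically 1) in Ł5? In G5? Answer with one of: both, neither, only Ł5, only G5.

only Ł5

In Ł5: every assignment gives 1 — tautology.
In G5: at a = 1/4 the value is 1/4 — not a tautology.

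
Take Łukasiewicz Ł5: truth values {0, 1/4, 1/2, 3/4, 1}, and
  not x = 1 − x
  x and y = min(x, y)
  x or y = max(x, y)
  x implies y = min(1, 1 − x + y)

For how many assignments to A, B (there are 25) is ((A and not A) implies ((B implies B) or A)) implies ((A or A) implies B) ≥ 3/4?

19

value 1: 15 assignments (counts)
value 3/4: 4 assignments (counts)
value 1/2: 3 assignments
value 1/4: 2 assignments
value 0: 1 assignment
So 19 of the 25 assignments meet the threshold.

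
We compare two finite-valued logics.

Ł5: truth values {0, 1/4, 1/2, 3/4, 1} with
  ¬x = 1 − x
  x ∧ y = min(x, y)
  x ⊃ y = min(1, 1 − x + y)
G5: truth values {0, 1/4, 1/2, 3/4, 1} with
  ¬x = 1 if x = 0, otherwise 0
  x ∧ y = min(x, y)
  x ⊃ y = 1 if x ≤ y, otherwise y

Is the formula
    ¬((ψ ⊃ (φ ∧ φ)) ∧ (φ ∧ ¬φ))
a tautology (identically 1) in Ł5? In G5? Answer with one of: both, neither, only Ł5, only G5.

In Ł5: at φ = 1/4, ψ = 0 the value is 3/4 — not a tautology.
In G5: every assignment gives 1 — tautology.

only G5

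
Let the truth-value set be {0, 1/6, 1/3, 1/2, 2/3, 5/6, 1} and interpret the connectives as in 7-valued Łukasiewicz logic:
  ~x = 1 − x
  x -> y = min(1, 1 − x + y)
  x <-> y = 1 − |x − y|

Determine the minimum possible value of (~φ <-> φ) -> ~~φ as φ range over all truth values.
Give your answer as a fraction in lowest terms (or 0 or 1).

1/2

Take φ = 1/2:
~φ = ~1/2 = 1/2
~φ <-> φ = 1/2 <-> 1/2 = 1
~φ = ~1/2 = 1/2
~~φ = ~1/2 = 1/2
(~φ <-> φ) -> ~~φ = 1 -> 1/2 = 1/2
No assignment yields a value below 1/2, so this is the minimum.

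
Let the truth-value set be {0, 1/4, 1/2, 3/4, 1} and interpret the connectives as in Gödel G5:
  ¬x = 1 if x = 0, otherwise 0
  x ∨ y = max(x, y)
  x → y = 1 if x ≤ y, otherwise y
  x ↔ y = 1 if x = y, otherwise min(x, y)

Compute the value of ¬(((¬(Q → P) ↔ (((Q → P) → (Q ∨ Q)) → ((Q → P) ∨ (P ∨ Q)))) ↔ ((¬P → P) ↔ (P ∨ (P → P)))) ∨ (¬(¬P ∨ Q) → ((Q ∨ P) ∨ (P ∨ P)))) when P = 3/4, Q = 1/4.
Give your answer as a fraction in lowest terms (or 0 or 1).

0

Q → P = 1/4 → 3/4 = 1
¬(Q → P) = ¬1 = 0
Q → P = 1/4 → 3/4 = 1
Q ∨ Q = 1/4 ∨ 1/4 = 1/4
(Q → P) → (Q ∨ Q) = 1 → 1/4 = 1/4
Q → P = 1/4 → 3/4 = 1
P ∨ Q = 3/4 ∨ 1/4 = 3/4
(Q → P) ∨ (P ∨ Q) = 1 ∨ 3/4 = 1
((Q → P) → (Q ∨ Q)) → ((Q → P) ∨ (P ∨ Q)) = 1/4 → 1 = 1
¬(Q → P) ↔ (((Q → P) → (Q ∨ Q)) → ((Q → P) ∨ (P ∨ Q))) = 0 ↔ 1 = 0
¬P = ¬3/4 = 0
¬P → P = 0 → 3/4 = 1
P → P = 3/4 → 3/4 = 1
P ∨ (P → P) = 3/4 ∨ 1 = 1
(¬P → P) ↔ (P ∨ (P → P)) = 1 ↔ 1 = 1
(¬(Q → P) ↔ (((Q → P) → (Q ∨ Q)) → ((Q → P) ∨ (P ∨ Q)))) ↔ ((¬P → P) ↔ (P ∨ (P → P))) = 0 ↔ 1 = 0
¬P = ¬3/4 = 0
¬P ∨ Q = 0 ∨ 1/4 = 1/4
¬(¬P ∨ Q) = ¬1/4 = 0
Q ∨ P = 1/4 ∨ 3/4 = 3/4
P ∨ P = 3/4 ∨ 3/4 = 3/4
(Q ∨ P) ∨ (P ∨ P) = 3/4 ∨ 3/4 = 3/4
¬(¬P ∨ Q) → ((Q ∨ P) ∨ (P ∨ P)) = 0 → 3/4 = 1
((¬(Q → P) ↔ (((Q → P) → (Q ∨ Q)) → ((Q → P) ∨ (P ∨ Q)))) ↔ ((¬P → P) ↔ (P ∨ (P → P)))) ∨ (¬(¬P ∨ Q) → ((Q ∨ P) ∨ (P ∨ P))) = 0 ∨ 1 = 1
¬(((¬(Q → P) ↔ (((Q → P) → (Q ∨ Q)) → ((Q → P) ∨ (P ∨ Q)))) ↔ ((¬P → P) ↔ (P ∨ (P → P)))) ∨ (¬(¬P ∨ Q) → ((Q ∨ P) ∨ (P ∨ P)))) = ¬1 = 0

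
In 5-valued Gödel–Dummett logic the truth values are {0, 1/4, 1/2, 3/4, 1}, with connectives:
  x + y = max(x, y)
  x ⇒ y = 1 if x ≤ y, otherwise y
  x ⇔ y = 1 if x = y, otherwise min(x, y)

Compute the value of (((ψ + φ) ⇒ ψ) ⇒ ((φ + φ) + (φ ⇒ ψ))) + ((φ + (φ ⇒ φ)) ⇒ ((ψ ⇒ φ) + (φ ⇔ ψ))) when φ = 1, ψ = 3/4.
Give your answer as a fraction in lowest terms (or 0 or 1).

1

ψ + φ = 3/4 + 1 = 1
(ψ + φ) ⇒ ψ = 1 ⇒ 3/4 = 3/4
φ + φ = 1 + 1 = 1
φ ⇒ ψ = 1 ⇒ 3/4 = 3/4
(φ + φ) + (φ ⇒ ψ) = 1 + 3/4 = 1
((ψ + φ) ⇒ ψ) ⇒ ((φ + φ) + (φ ⇒ ψ)) = 3/4 ⇒ 1 = 1
φ ⇒ φ = 1 ⇒ 1 = 1
φ + (φ ⇒ φ) = 1 + 1 = 1
ψ ⇒ φ = 3/4 ⇒ 1 = 1
φ ⇔ ψ = 1 ⇔ 3/4 = 3/4
(ψ ⇒ φ) + (φ ⇔ ψ) = 1 + 3/4 = 1
(φ + (φ ⇒ φ)) ⇒ ((ψ ⇒ φ) + (φ ⇔ ψ)) = 1 ⇒ 1 = 1
(((ψ + φ) ⇒ ψ) ⇒ ((φ + φ) + (φ ⇒ ψ))) + ((φ + (φ ⇒ φ)) ⇒ ((ψ ⇒ φ) + (φ ⇔ ψ))) = 1 + 1 = 1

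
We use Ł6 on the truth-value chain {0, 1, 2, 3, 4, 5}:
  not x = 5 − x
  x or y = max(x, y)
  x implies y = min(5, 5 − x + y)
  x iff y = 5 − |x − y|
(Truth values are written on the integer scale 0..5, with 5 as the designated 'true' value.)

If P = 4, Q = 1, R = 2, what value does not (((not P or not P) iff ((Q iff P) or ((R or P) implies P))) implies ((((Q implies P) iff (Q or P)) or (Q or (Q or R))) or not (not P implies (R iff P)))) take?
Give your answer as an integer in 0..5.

not P = not 4 = 1
not P = not 4 = 1
not P or not P = 1 or 1 = 1
Q iff P = 1 iff 4 = 2
R or P = 2 or 4 = 4
(R or P) implies P = 4 implies 4 = 5
(Q iff P) or ((R or P) implies P) = 2 or 5 = 5
(not P or not P) iff ((Q iff P) or ((R or P) implies P)) = 1 iff 5 = 1
Q implies P = 1 implies 4 = 5
Q or P = 1 or 4 = 4
(Q implies P) iff (Q or P) = 5 iff 4 = 4
Q or R = 1 or 2 = 2
Q or (Q or R) = 1 or 2 = 2
((Q implies P) iff (Q or P)) or (Q or (Q or R)) = 4 or 2 = 4
not P = not 4 = 1
R iff P = 2 iff 4 = 3
not P implies (R iff P) = 1 implies 3 = 5
not (not P implies (R iff P)) = not 5 = 0
(((Q implies P) iff (Q or P)) or (Q or (Q or R))) or not (not P implies (R iff P)) = 4 or 0 = 4
((not P or not P) iff ((Q iff P) or ((R or P) implies P))) implies ((((Q implies P) iff (Q or P)) or (Q or (Q or R))) or not (not P implies (R iff P))) = 1 implies 4 = 5
not (((not P or not P) iff ((Q iff P) or ((R or P) implies P))) implies ((((Q implies P) iff (Q or P)) or (Q or (Q or R))) or not (not P implies (R iff P)))) = not 5 = 0

0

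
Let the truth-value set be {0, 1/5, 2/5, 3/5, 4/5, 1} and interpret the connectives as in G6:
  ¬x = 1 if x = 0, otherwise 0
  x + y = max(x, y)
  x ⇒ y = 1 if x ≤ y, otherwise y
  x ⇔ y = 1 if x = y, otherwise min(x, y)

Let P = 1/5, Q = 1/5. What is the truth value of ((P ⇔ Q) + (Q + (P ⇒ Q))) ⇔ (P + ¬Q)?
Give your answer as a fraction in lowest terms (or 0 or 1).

1/5

P ⇔ Q = 1/5 ⇔ 1/5 = 1
P ⇒ Q = 1/5 ⇒ 1/5 = 1
Q + (P ⇒ Q) = 1/5 + 1 = 1
(P ⇔ Q) + (Q + (P ⇒ Q)) = 1 + 1 = 1
¬Q = ¬1/5 = 0
P + ¬Q = 1/5 + 0 = 1/5
((P ⇔ Q) + (Q + (P ⇒ Q))) ⇔ (P + ¬Q) = 1 ⇔ 1/5 = 1/5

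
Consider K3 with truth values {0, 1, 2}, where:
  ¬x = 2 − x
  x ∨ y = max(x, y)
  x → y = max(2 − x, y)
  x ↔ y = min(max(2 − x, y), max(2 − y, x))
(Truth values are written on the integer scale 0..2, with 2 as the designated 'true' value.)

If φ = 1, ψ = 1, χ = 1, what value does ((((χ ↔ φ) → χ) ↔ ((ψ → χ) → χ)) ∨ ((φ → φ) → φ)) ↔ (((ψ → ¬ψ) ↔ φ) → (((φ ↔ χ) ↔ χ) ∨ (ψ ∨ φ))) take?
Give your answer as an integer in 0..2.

χ ↔ φ = 1 ↔ 1 = 1
(χ ↔ φ) → χ = 1 → 1 = 1
ψ → χ = 1 → 1 = 1
(ψ → χ) → χ = 1 → 1 = 1
((χ ↔ φ) → χ) ↔ ((ψ → χ) → χ) = 1 ↔ 1 = 1
φ → φ = 1 → 1 = 1
(φ → φ) → φ = 1 → 1 = 1
(((χ ↔ φ) → χ) ↔ ((ψ → χ) → χ)) ∨ ((φ → φ) → φ) = 1 ∨ 1 = 1
¬ψ = ¬1 = 1
ψ → ¬ψ = 1 → 1 = 1
(ψ → ¬ψ) ↔ φ = 1 ↔ 1 = 1
φ ↔ χ = 1 ↔ 1 = 1
(φ ↔ χ) ↔ χ = 1 ↔ 1 = 1
ψ ∨ φ = 1 ∨ 1 = 1
((φ ↔ χ) ↔ χ) ∨ (ψ ∨ φ) = 1 ∨ 1 = 1
((ψ → ¬ψ) ↔ φ) → (((φ ↔ χ) ↔ χ) ∨ (ψ ∨ φ)) = 1 → 1 = 1
((((χ ↔ φ) → χ) ↔ ((ψ → χ) → χ)) ∨ ((φ → φ) → φ)) ↔ (((ψ → ¬ψ) ↔ φ) → (((φ ↔ χ) ↔ χ) ∨ (ψ ∨ φ))) = 1 ↔ 1 = 1

1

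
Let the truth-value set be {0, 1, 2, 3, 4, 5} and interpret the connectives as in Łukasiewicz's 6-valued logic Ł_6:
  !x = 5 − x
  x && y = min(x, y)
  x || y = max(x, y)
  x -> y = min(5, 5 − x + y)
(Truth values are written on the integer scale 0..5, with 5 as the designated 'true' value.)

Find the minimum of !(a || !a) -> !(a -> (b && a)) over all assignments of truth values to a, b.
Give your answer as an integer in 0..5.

3

Take a = 2, b = 2:
!a = !2 = 3
a || !a = 2 || 3 = 3
!(a || !a) = !3 = 2
b && a = 2 && 2 = 2
a -> (b && a) = 2 -> 2 = 5
!(a -> (b && a)) = !5 = 0
!(a || !a) -> !(a -> (b && a)) = 2 -> 0 = 3
No assignment yields a value below 3, so this is the minimum.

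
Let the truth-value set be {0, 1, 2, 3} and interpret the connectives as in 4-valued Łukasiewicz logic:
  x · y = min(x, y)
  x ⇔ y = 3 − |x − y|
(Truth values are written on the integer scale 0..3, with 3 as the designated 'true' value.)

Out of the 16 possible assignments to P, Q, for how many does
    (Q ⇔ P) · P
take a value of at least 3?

1

P = 0, Q = 0 ↦ 0  <
P = 0, Q = 1 ↦ 0  <
P = 0, Q = 2 ↦ 0  <
P = 0, Q = 3 ↦ 0  <
P = 1, Q = 0 ↦ 1  <
P = 1, Q = 1 ↦ 1  <
P = 1, Q = 2 ↦ 1  <
P = 1, Q = 3 ↦ 1  <
P = 2, Q = 0 ↦ 1  <
P = 2, Q = 1 ↦ 2  <
P = 2, Q = 2 ↦ 2  <
P = 2, Q = 3 ↦ 2  <
P = 3, Q = 0 ↦ 0  <
P = 3, Q = 1 ↦ 1  <
P = 3, Q = 2 ↦ 2  <
P = 3, Q = 3 ↦ 3  ≥
So 1 of the 16 assignments meets the threshold.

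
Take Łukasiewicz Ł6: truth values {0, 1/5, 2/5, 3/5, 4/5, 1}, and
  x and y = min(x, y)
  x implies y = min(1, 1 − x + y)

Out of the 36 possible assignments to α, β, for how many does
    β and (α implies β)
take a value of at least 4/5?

12

value 1: 6 assignments (counts)
value 4/5: 6 assignments (counts)
value 3/5: 6 assignments
value 2/5: 6 assignments
value 1/5: 6 assignments
value 0: 6 assignments
So 12 of the 36 assignments meet the threshold.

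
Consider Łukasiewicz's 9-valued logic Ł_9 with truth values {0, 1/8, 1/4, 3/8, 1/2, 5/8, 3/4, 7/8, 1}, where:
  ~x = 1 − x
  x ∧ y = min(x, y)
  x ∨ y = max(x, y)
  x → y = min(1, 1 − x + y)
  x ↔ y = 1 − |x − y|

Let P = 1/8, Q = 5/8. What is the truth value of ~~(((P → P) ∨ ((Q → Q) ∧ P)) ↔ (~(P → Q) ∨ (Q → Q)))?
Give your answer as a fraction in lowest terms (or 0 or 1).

1

P → P = 1/8 → 1/8 = 1
Q → Q = 5/8 → 5/8 = 1
(Q → Q) ∧ P = 1 ∧ 1/8 = 1/8
(P → P) ∨ ((Q → Q) ∧ P) = 1 ∨ 1/8 = 1
P → Q = 1/8 → 5/8 = 1
~(P → Q) = ~1 = 0
Q → Q = 5/8 → 5/8 = 1
~(P → Q) ∨ (Q → Q) = 0 ∨ 1 = 1
((P → P) ∨ ((Q → Q) ∧ P)) ↔ (~(P → Q) ∨ (Q → Q)) = 1 ↔ 1 = 1
~(((P → P) ∨ ((Q → Q) ∧ P)) ↔ (~(P → Q) ∨ (Q → Q))) = ~1 = 0
~~(((P → P) ∨ ((Q → Q) ∧ P)) ↔ (~(P → Q) ∨ (Q → Q))) = ~0 = 1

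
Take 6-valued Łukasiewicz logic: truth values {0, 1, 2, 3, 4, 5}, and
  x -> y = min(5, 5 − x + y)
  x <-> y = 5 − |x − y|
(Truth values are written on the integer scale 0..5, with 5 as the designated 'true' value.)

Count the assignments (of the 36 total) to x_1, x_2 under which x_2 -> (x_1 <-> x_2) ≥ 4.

30

value 5: 27 assignments (counts)
value 4: 3 assignments (counts)
value 3: 2 assignments
value 2: 2 assignments
value 1: 1 assignment
value 0: 1 assignment
So 30 of the 36 assignments meet the threshold.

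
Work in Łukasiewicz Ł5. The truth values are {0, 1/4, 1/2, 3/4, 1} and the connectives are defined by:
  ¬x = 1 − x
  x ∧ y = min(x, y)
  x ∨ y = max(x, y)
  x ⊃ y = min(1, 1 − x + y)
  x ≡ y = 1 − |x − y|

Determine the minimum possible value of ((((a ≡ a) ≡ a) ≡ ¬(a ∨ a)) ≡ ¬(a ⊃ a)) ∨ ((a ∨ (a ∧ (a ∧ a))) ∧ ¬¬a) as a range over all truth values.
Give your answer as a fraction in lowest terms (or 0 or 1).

1/2

Take a = 1/4:
a ≡ a = 1/4 ≡ 1/4 = 1
(a ≡ a) ≡ a = 1 ≡ 1/4 = 1/4
a ∨ a = 1/4 ∨ 1/4 = 1/4
¬(a ∨ a) = ¬1/4 = 3/4
((a ≡ a) ≡ a) ≡ ¬(a ∨ a) = 1/4 ≡ 3/4 = 1/2
a ⊃ a = 1/4 ⊃ 1/4 = 1
¬(a ⊃ a) = ¬1 = 0
(((a ≡ a) ≡ a) ≡ ¬(a ∨ a)) ≡ ¬(a ⊃ a) = 1/2 ≡ 0 = 1/2
a ∧ a = 1/4 ∧ 1/4 = 1/4
a ∧ (a ∧ a) = 1/4 ∧ 1/4 = 1/4
a ∨ (a ∧ (a ∧ a)) = 1/4 ∨ 1/4 = 1/4
¬a = ¬1/4 = 3/4
¬¬a = ¬3/4 = 1/4
(a ∨ (a ∧ (a ∧ a))) ∧ ¬¬a = 1/4 ∧ 1/4 = 1/4
((((a ≡ a) ≡ a) ≡ ¬(a ∨ a)) ≡ ¬(a ⊃ a)) ∨ ((a ∨ (a ∧ (a ∧ a))) ∧ ¬¬a) = 1/2 ∨ 1/4 = 1/2
No assignment yields a value below 1/2, so this is the minimum.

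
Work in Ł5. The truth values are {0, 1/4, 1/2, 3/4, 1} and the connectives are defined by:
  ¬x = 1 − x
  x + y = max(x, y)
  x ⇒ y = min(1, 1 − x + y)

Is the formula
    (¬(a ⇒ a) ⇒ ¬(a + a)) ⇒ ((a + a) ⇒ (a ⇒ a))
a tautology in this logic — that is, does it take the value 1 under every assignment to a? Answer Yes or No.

a = 0 ↦ 1
a = 1/4 ↦ 1
a = 1/2 ↦ 1
a = 3/4 ↦ 1
a = 1 ↦ 1
Every assignment gives a value ≥ 1.

Yes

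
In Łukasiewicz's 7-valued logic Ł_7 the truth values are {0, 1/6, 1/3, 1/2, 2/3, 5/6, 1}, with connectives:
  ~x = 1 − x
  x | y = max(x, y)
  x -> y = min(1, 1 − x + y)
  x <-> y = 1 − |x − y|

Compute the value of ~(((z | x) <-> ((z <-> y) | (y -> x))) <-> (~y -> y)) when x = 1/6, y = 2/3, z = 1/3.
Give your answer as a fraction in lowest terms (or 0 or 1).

1/3

z | x = 1/3 | 1/6 = 1/3
z <-> y = 1/3 <-> 2/3 = 2/3
y -> x = 2/3 -> 1/6 = 1/2
(z <-> y) | (y -> x) = 2/3 | 1/2 = 2/3
(z | x) <-> ((z <-> y) | (y -> x)) = 1/3 <-> 2/3 = 2/3
~y = ~2/3 = 1/3
~y -> y = 1/3 -> 2/3 = 1
((z | x) <-> ((z <-> y) | (y -> x))) <-> (~y -> y) = 2/3 <-> 1 = 2/3
~(((z | x) <-> ((z <-> y) | (y -> x))) <-> (~y -> y)) = ~2/3 = 1/3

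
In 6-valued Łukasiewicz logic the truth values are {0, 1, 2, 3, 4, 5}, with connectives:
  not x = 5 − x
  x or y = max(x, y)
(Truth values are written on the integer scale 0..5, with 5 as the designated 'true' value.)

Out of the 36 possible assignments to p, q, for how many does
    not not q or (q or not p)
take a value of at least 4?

value 5: 11 assignments (counts)
value 4: 9 assignments (counts)
value 3: 7 assignments
value 2: 5 assignments
value 1: 3 assignments
value 0: 1 assignment
So 20 of the 36 assignments meet the threshold.

20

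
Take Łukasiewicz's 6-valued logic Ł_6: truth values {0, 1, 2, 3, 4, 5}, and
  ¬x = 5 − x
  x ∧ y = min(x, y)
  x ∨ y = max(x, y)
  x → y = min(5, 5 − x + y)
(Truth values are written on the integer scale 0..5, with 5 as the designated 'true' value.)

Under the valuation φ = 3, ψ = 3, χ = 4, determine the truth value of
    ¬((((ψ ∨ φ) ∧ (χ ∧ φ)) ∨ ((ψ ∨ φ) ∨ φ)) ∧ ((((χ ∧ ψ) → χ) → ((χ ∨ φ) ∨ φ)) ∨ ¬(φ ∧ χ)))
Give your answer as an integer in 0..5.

2

ψ ∨ φ = 3 ∨ 3 = 3
χ ∧ φ = 4 ∧ 3 = 3
(ψ ∨ φ) ∧ (χ ∧ φ) = 3 ∧ 3 = 3
ψ ∨ φ = 3 ∨ 3 = 3
(ψ ∨ φ) ∨ φ = 3 ∨ 3 = 3
((ψ ∨ φ) ∧ (χ ∧ φ)) ∨ ((ψ ∨ φ) ∨ φ) = 3 ∨ 3 = 3
χ ∧ ψ = 4 ∧ 3 = 3
(χ ∧ ψ) → χ = 3 → 4 = 5
χ ∨ φ = 4 ∨ 3 = 4
(χ ∨ φ) ∨ φ = 4 ∨ 3 = 4
((χ ∧ ψ) → χ) → ((χ ∨ φ) ∨ φ) = 5 → 4 = 4
φ ∧ χ = 3 ∧ 4 = 3
¬(φ ∧ χ) = ¬3 = 2
(((χ ∧ ψ) → χ) → ((χ ∨ φ) ∨ φ)) ∨ ¬(φ ∧ χ) = 4 ∨ 2 = 4
(((ψ ∨ φ) ∧ (χ ∧ φ)) ∨ ((ψ ∨ φ) ∨ φ)) ∧ ((((χ ∧ ψ) → χ) → ((χ ∨ φ) ∨ φ)) ∨ ¬(φ ∧ χ)) = 3 ∧ 4 = 3
¬((((ψ ∨ φ) ∧ (χ ∧ φ)) ∨ ((ψ ∨ φ) ∨ φ)) ∧ ((((χ ∧ ψ) → χ) → ((χ ∨ φ) ∨ φ)) ∨ ¬(φ ∧ χ))) = ¬3 = 2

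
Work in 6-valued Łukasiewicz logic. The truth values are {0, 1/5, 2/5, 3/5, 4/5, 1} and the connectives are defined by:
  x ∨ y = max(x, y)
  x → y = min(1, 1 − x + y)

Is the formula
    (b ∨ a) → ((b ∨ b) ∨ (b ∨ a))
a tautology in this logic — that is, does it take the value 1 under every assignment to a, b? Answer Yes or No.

Yes

At a = 0, b = 4/5, for instance:
b ∨ a = 4/5 ∨ 0 = 4/5
b ∨ b = 4/5 ∨ 4/5 = 4/5
(b ∨ b) ∨ (b ∨ a) = 4/5 ∨ 4/5 = 4/5
(b ∨ a) → ((b ∨ b) ∨ (b ∨ a)) = 4/5 → 4/5 = 1
and checking the remaining 35 assignments likewise gives ≥ 1 in every case.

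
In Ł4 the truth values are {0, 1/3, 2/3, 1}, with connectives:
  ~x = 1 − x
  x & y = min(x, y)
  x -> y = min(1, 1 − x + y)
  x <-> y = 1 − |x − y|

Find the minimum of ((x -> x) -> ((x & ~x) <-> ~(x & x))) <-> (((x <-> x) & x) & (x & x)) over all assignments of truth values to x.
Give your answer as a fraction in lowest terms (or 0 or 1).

Take x = 1/3:
x -> x = 1/3 -> 1/3 = 1
~x = ~1/3 = 2/3
x & ~x = 1/3 & 2/3 = 1/3
x & x = 1/3 & 1/3 = 1/3
~(x & x) = ~1/3 = 2/3
(x & ~x) <-> ~(x & x) = 1/3 <-> 2/3 = 2/3
(x -> x) -> ((x & ~x) <-> ~(x & x)) = 1 -> 2/3 = 2/3
x <-> x = 1/3 <-> 1/3 = 1
(x <-> x) & x = 1 & 1/3 = 1/3
x & x = 1/3 & 1/3 = 1/3
((x <-> x) & x) & (x & x) = 1/3 & 1/3 = 1/3
((x -> x) -> ((x & ~x) <-> ~(x & x))) <-> (((x <-> x) & x) & (x & x)) = 2/3 <-> 1/3 = 2/3
No assignment yields a value below 2/3, so this is the minimum.

2/3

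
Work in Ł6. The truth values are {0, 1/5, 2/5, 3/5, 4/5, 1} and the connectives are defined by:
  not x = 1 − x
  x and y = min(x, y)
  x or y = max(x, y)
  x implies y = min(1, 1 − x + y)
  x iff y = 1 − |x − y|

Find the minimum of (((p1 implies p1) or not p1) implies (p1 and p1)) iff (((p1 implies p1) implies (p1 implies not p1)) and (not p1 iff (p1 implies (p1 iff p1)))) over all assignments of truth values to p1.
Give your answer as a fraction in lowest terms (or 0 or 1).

Take p1 = 0:
p1 implies p1 = 0 implies 0 = 1
not p1 = not 0 = 1
(p1 implies p1) or not p1 = 1 or 1 = 1
p1 and p1 = 0 and 0 = 0
((p1 implies p1) or not p1) implies (p1 and p1) = 1 implies 0 = 0
p1 implies p1 = 0 implies 0 = 1
not p1 = not 0 = 1
p1 implies not p1 = 0 implies 1 = 1
(p1 implies p1) implies (p1 implies not p1) = 1 implies 1 = 1
not p1 = not 0 = 1
p1 iff p1 = 0 iff 0 = 1
p1 implies (p1 iff p1) = 0 implies 1 = 1
not p1 iff (p1 implies (p1 iff p1)) = 1 iff 1 = 1
((p1 implies p1) implies (p1 implies not p1)) and (not p1 iff (p1 implies (p1 iff p1))) = 1 and 1 = 1
(((p1 implies p1) or not p1) implies (p1 and p1)) iff (((p1 implies p1) implies (p1 implies not p1)) and (not p1 iff (p1 implies (p1 iff p1)))) = 0 iff 1 = 0
No assignment yields a value below 0, so this is the minimum.

0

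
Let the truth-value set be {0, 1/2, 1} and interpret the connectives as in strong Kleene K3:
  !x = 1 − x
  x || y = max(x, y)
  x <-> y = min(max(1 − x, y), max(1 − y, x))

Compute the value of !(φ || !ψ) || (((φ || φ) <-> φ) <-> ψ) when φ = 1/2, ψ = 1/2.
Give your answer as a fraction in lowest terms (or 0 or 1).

1/2

!ψ = !1/2 = 1/2
φ || !ψ = 1/2 || 1/2 = 1/2
!(φ || !ψ) = !1/2 = 1/2
φ || φ = 1/2 || 1/2 = 1/2
(φ || φ) <-> φ = 1/2 <-> 1/2 = 1/2
((φ || φ) <-> φ) <-> ψ = 1/2 <-> 1/2 = 1/2
!(φ || !ψ) || (((φ || φ) <-> φ) <-> ψ) = 1/2 || 1/2 = 1/2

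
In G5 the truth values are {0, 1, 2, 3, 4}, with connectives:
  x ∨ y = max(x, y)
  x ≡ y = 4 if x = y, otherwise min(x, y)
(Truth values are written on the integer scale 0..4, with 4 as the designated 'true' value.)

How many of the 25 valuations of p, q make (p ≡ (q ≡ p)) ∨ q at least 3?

value 4: 11 assignments (counts)
value 3: 2 assignments (counts)
value 2: 3 assignments
value 1: 4 assignments
value 0: 5 assignments
So 13 of the 25 assignments meet the threshold.

13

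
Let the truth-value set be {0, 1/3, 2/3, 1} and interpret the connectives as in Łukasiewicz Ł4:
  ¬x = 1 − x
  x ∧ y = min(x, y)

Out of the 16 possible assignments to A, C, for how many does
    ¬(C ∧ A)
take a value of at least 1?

7

A = 0, C = 0 ↦ 1  ≥
A = 0, C = 1/3 ↦ 1  ≥
A = 0, C = 2/3 ↦ 1  ≥
A = 0, C = 1 ↦ 1  ≥
A = 1/3, C = 0 ↦ 1  ≥
A = 1/3, C = 1/3 ↦ 2/3  <
A = 1/3, C = 2/3 ↦ 2/3  <
A = 1/3, C = 1 ↦ 2/3  <
A = 2/3, C = 0 ↦ 1  ≥
A = 2/3, C = 1/3 ↦ 2/3  <
A = 2/3, C = 2/3 ↦ 1/3  <
A = 2/3, C = 1 ↦ 1/3  <
A = 1, C = 0 ↦ 1  ≥
A = 1, C = 1/3 ↦ 2/3  <
A = 1, C = 2/3 ↦ 1/3  <
A = 1, C = 1 ↦ 0  <
So 7 of the 16 assignments meet the threshold.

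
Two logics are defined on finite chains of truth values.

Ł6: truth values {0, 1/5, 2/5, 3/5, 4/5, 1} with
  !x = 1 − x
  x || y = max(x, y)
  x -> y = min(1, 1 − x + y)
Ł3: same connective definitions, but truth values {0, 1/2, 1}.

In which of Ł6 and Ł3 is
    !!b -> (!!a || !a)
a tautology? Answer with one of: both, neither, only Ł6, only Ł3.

In Ł6: at a = 1/5, b = 1 the value is 4/5 — not a tautology.
In Ł3: at a = 1/2, b = 1 the value is 1/2 — not a tautology.

neither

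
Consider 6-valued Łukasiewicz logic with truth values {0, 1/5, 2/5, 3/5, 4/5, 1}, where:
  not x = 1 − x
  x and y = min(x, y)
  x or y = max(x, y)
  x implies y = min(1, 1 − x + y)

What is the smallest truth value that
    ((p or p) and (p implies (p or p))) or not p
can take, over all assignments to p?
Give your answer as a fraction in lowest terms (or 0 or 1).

Take p = 2/5:
p or p = 2/5 or 2/5 = 2/5
p or p = 2/5 or 2/5 = 2/5
p implies (p or p) = 2/5 implies 2/5 = 1
(p or p) and (p implies (p or p)) = 2/5 and 1 = 2/5
not p = not 2/5 = 3/5
((p or p) and (p implies (p or p))) or not p = 2/5 or 3/5 = 3/5
No assignment yields a value below 3/5, so this is the minimum.

3/5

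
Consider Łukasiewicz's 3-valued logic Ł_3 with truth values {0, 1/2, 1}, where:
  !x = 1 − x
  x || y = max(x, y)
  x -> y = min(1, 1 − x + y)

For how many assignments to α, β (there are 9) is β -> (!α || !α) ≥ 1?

6

α = 0, β = 0 ↦ 1  ≥
α = 0, β = 1/2 ↦ 1  ≥
α = 0, β = 1 ↦ 1  ≥
α = 1/2, β = 0 ↦ 1  ≥
α = 1/2, β = 1/2 ↦ 1  ≥
α = 1/2, β = 1 ↦ 1/2  <
α = 1, β = 0 ↦ 1  ≥
α = 1, β = 1/2 ↦ 1/2  <
α = 1, β = 1 ↦ 0  <
So 6 of the 9 assignments meet the threshold.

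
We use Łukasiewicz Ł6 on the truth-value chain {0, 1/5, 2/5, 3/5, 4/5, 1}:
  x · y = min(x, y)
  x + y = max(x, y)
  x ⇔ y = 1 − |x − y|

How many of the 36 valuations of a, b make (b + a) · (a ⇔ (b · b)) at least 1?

value 1: 1 assignment (counts)
value 4/5: 5 assignments
value 3/5: 9 assignments
value 2/5: 11 assignments
value 1/5: 7 assignments
value 0: 3 assignments
So 1 of the 36 assignments meets the threshold.

1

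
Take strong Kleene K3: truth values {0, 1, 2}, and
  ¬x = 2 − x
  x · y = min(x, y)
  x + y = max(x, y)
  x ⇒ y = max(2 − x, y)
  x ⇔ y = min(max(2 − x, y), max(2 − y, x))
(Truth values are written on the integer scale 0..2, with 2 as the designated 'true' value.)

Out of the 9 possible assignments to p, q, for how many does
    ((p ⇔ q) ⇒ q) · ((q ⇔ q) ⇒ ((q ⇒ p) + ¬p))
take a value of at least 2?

p = 0, q = 0 ↦ 0  <
p = 0, q = 1 ↦ 1  <
p = 0, q = 2 ↦ 2  ≥
p = 1, q = 0 ↦ 1  <
p = 1, q = 1 ↦ 1  <
p = 1, q = 2 ↦ 1  <
p = 2, q = 0 ↦ 2  ≥
p = 2, q = 1 ↦ 1  <
p = 2, q = 2 ↦ 2  ≥
So 3 of the 9 assignments meet the threshold.

3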